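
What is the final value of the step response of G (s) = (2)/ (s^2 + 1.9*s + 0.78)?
FVT: lim_{t→∞} y(t) = lim_{s→0} s*Y(s) where Y(s) = G(s)/s.
= lim_{s→0} G(s) = G(0) = num(0)/den(0) = 2/0.78 = 2.564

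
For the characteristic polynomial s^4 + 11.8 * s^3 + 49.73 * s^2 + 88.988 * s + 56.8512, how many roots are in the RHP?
s^4 + 11.8*s^3 + 49.73*s^2 + 88.988*s + 56.8512 = (s + 2.7)(s + 1.6)(s + 4.7)(s + 2.8). Poles: -1.6, -2.7, -2.8, -4.7. RHP poles (Re>0): 0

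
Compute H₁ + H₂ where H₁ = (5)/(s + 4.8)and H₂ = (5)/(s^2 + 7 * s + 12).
Parallel: H = H₁ + H₂ = (n₁·d₂ + n₂·d₁)/(d₁·d₂).
n₁·d₂ = 5*s^2 + 35*s + 60. n₂·d₁ = 5*s + 24. Sum = 5*s^2 + 40*s + 84. d₁·d₂ = s^3 + 11.8*s^2 + 45.6*s + 57.6.
H(s) = (5*s^2 + 40*s + 84)/(s^3 + 11.8*s^2 + 45.6*s + 57.6)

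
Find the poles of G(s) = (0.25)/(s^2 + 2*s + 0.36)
Set denominator = 0: s^2 + 2*s + 0.36 = (s + 1.8)(s + 0.2) = 0 → Poles: -0.2, -1.8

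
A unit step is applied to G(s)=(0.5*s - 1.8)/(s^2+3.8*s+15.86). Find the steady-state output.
FVT: lim_{t→∞} y(t) = lim_{s→0} s*Y(s) where Y(s) = G(s)/s.
= lim_{s→0} G(s) = G(0) = num(0)/den(0) = -1.8/15.86 = -0.1135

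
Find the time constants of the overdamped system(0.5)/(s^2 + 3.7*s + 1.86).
Overdamped: real poles at -0.6, -3.1. τ = -1/pole → τ₁ = 1.667, τ₂ = 0.3226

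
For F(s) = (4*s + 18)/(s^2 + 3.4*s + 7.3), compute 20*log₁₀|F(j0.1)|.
Substitute s = j*0.1: F(j0.1) = 2.46633 - 0.0601581j.
|F(j0.1)| = sqrt(Re² + Im²) = 2.467.
20*log₁₀(2.467) = 7.84 dB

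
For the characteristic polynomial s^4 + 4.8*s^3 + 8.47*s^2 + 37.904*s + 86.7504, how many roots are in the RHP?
s^4 + 4.8*s^3 + 8.47*s^2 + 37.904*s + 86.7504 = (s + 3.3)(s + 3.1)(s^2 - 1.6*s + 8.48). Poles: -3.1, -3.3, 0.8 + 2.8j, 0.8 - 2.8j. RHP poles (Re>0): 2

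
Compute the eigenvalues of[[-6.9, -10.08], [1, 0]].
Eigenvalues solve det(λI - A) = 0.
Characteristic polynomial: λ^2 + 6.9*λ + 10.08 = 0.
Factor: (λ + 4.8)(λ + 2.1) = 0.
Roots: -2.1, -4.8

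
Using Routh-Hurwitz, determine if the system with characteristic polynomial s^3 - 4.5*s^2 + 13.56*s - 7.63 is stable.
Routh array:
s^3: [1, 13.56]; s^2: [-4.5, -7.63]; s^1: [11.8644]; s^0: [-7.63]
First column: [1, -4.5, 11.8644, -7.63]. Sign changes = 3.
No, unstable (3 RHP root(s))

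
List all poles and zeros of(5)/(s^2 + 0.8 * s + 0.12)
Set denominator = 0: s^2 + 0.8*s + 0.12 = (s + 0.2)(s + 0.6) = 0 → Poles: -0.2, -0.6
Numerator is a nonzero constant (5) → Zeros: none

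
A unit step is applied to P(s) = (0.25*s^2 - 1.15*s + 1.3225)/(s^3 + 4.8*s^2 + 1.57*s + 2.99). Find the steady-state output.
FVT: lim_{t→∞} y(t) = lim_{s→0} s*Y(s) where Y(s) = P(s)/s.
= lim_{s→0} P(s) = P(0) = num(0)/den(0) = 1.3225/2.99 = 0.4423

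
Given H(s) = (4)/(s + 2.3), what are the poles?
Set denominator = 0: s + 2.3 = 0 → Poles: -2.3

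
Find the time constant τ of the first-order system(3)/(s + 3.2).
First-order system: τ = -1/pole. Pole = -3.2. τ = -1/(-3.2) = 0.3125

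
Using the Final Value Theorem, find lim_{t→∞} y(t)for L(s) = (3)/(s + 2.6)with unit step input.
FVT: lim_{t→∞} y(t) = lim_{s→0} s*Y(s) where Y(s) = L(s)/s.
= lim_{s→0} L(s) = L(0) = num(0)/den(0) = 3/2.6 = 1.154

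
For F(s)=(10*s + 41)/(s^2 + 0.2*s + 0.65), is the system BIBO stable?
Denominator: s^2 + 0.2*s + 0.65. Poles: -0.1 + 0.8j, -0.1 - 0.8j. All Re(p)<0: Yes (stable)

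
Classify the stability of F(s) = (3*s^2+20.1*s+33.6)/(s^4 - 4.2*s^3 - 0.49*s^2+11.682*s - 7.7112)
Denominator: s^4 - 4.2*s^3 - 0.49*s^2 + 11.682*s - 7.7112 = (s - 0.9)(s + 1.7)(s - 1.4)(s - 3.6). Poles: -1.7, 0.9, 1.4, 3.6. Unstable (3 pole(s) in RHP)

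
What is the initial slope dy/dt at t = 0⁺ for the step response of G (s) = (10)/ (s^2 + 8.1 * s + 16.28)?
IVT: y'(0⁺) = lim_{s→∞} s²·Y(s) = lim_{s→∞} s·G(s).
deg(num) = 0, deg(den) = 2, relative degree = 2 ≥ 2, so s·G(s) → 0. Initial slope = 0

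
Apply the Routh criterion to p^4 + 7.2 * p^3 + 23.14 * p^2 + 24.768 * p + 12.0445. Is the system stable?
Routh array:
p^4: [1, 23.14, 12.0445]; p^3: [7.2, 24.768]; p^2: [19.7, 12.0445]; p^1: [20.3659]; p^0: [12.0445]
First column: [1, 7.2, 19.7, 20.3659, 12.0445]. Sign changes = 0.
Yes, stable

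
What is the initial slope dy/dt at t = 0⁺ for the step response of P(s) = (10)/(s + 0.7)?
IVT: y'(0⁺) = lim_{s→∞} s²·Y(s) = lim_{s→∞} s·P(s).
deg(num) = 0, deg(den) = 1, relative degree = 1, so s·P(s) → (leading num)/(leading den) = 10/1 = 10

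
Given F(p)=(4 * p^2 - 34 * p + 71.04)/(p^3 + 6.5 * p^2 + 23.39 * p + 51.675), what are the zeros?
Set numerator = 0: 4*p^2 - 34*p + 71.04 = 4*(p - 3.7)(p - 4.8) = 0 → Zeros: 3.7, 4.8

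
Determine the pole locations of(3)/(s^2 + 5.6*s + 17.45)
Set denominator = 0: s^2 + 5.6*s + 17.45 = 0 → Poles: -2.8 + 3.1j, -2.8 - 3.1j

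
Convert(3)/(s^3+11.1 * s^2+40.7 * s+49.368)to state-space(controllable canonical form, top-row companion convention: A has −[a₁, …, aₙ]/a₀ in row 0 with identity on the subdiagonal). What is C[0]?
Reachable canonical form: C = numerator coefficients (right-aligned, zero-padded to length n).
num = 3, C = [[0, 0, 3]].
C[0] = 0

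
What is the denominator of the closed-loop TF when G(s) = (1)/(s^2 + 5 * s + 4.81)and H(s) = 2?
Characteristic poly = G_den * H_den + G_num * H_num = (s^2 + 5*s + 4.81) + (2) = s^2 + 5*s + 6.81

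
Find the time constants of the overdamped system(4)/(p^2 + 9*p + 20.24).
Overdamped: real poles at -4.4, -4.6. τ = -1/pole → τ₁ = 0.2273, τ₂ = 0.2174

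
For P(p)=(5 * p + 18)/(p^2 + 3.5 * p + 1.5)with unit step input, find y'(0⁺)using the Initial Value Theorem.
IVT: y'(0⁺) = lim_{p→∞} p²·Y(p) = lim_{p→∞} p·P(p).
deg(num) = 1, deg(den) = 2, relative degree = 1, so p·P(p) → (leading num)/(leading den) = 5/1 = 5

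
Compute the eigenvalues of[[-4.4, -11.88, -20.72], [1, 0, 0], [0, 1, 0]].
Eigenvalues solve det(λI - A) = 0.
Characteristic polynomial: λ^3 + 4.4*λ^2 + 11.88*λ + 20.72 = 0.
Factor: (λ + 2.8)(λ^2 + 1.6*λ + 7.4) = 0.
Roots: -0.8 + 2.6j, -0.8 - 2.6j, -2.8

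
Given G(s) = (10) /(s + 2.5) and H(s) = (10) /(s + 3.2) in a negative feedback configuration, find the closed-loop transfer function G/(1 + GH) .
Closed-loop T = G/(1+GH).
Numerator: G_num * H_den = 10*s + 32.
Denominator: G_den * H_den + G_num * H_num = (s^2 + 5.7*s + 8) + (100) = s^2 + 5.7*s + 108.
T(s) = (10*s + 32)/(s^2 + 5.7*s + 108)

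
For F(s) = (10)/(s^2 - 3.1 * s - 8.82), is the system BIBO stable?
Denominator: s^2 - 3.1*s - 8.82 = (s - 4.9)(s + 1.8). Poles: -1.8, 4.9. All Re(p)<0: No (unstable)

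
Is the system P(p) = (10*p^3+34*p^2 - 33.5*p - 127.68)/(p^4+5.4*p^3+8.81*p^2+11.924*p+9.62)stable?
Denominator: p^4 + 5.4*p^3 + 8.81*p^2 + 11.924*p + 9.62 = (p + 3.7)(p + 1.3)(p^2 + 0.4*p + 2). Poles: -0.2 + 1.4j, -0.2 - 1.4j, -1.3, -3.7. All Re(p)<0: Yes (stable)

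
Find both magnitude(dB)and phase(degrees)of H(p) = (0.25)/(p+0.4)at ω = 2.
Substitute p = j*2: H(j2) = 0.0240385 - 0.120192j.
|H| = 20*log₁₀(sqrt(Re²+Im²)) = -18.23 dB.
∠H = atan2(Im, Re) = -78.69°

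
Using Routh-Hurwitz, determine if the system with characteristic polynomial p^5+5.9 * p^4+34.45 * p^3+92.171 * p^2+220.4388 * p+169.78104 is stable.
Routh array:
p^5: [1, 34.45, 220.4388]; p^4: [5.9, 92.171, 169.78104]; p^3: [18.8278, 191.662]; p^2: [32.1104, 169.78104]; p^1: [92.1121]; p^0: [169.78104]
First column: [1, 5.9, 18.8278, 32.1104, 92.1121, 169.78104]. Sign changes = 0.
Yes, stable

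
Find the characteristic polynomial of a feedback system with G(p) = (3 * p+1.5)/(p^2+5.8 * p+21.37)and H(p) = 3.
Characteristic poly = G_den * H_den + G_num * H_num = (p^2 + 5.8*p + 21.37) + (9*p + 4.5) = p^2 + 14.8*p + 25.87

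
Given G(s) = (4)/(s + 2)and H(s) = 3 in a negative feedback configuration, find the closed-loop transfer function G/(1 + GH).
Closed-loop T = G/(1+GH).
Numerator: G_num * H_den = 4.
Denominator: G_den * H_den + G_num * H_num = (s + 2) + (12) = s + 14.
T(s) = (4)/(s + 14)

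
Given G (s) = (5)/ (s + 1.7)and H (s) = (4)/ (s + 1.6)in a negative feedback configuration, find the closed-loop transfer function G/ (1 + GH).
Closed-loop T = G/(1+GH).
Numerator: G_num * H_den = 5*s + 8.
Denominator: G_den * H_den + G_num * H_num = (s^2 + 3.3*s + 2.72) + (20) = s^2 + 3.3*s + 22.72.
T(s) = (5*s + 8)/(s^2 + 3.3*s + 22.72)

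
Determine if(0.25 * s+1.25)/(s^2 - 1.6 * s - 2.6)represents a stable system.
Denominator: s^2 - 1.6*s - 2.6 = (s - 2.6)(s + 1). Poles: -1, 2.6. All Re(p)<0: No (unstable)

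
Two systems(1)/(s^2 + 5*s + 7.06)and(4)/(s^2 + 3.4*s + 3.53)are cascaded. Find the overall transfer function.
Series: H = H₁ · H₂ = (n₁·n₂)/(d₁·d₂).
Num: n₁·n₂ = 4. Den: d₁·d₂ = s^4 + 8.4*s^3 + 27.59*s^2 + 41.654*s + 24.9218.
H(s) = (4)/(s^4 + 8.4*s^3 + 27.59*s^2 + 41.654*s + 24.9218)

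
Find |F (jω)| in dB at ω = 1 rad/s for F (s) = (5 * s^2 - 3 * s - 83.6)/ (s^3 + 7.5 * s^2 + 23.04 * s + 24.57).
Substitute s = j*1: F(j1) = -2.03118 + 2.44682j.
|F(j1)| = sqrt(Re² + Im²) = 3.18.
20*log₁₀(3.18) = 10.05 dB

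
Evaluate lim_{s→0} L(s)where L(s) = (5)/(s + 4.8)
DC gain = L(0) = num(0)/den(0) = 5/4.8 = 1.042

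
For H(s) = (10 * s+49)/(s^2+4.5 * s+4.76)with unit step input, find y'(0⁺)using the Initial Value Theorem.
IVT: y'(0⁺) = lim_{s→∞} s²·Y(s) = lim_{s→∞} s·H(s).
deg(num) = 1, deg(den) = 2, relative degree = 1, so s·H(s) → (leading num)/(leading den) = 10/1 = 10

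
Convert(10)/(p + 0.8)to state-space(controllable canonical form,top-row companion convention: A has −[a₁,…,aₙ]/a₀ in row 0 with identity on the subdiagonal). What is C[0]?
Reachable canonical form: C = numerator coefficients (right-aligned, zero-padded to length n).
num = 10, C = [[10]].
C[0] = 10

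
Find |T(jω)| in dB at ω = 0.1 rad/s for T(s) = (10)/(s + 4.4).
Substitute s = j*0.1: T(j0.1) = 2.27155 - 0.0516262j.
|T(j0.1)| = sqrt(Re² + Im²) = 2.272.
20*log₁₀(2.272) = 7.13 dB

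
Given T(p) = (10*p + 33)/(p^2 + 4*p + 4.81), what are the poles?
Set denominator = 0: p^2 + 4*p + 4.81 = 0 → Poles: -2 + 0.9j, -2 - 0.9j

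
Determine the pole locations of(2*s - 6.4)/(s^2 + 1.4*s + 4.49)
Set denominator = 0: s^2 + 1.4*s + 4.49 = 0 → Poles: -0.7 + 2j, -0.7 - 2j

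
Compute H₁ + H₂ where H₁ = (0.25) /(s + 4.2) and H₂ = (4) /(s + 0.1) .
Parallel: H = H₁ + H₂ = (n₁·d₂ + n₂·d₁)/(d₁·d₂).
n₁·d₂ = 0.25*s + 0.025. n₂·d₁ = 4*s + 16.8. Sum = 4.25*s + 16.825. d₁·d₂ = s^2 + 4.3*s + 0.42.
H(s) = (4.25*s + 16.825)/(s^2 + 4.3*s + 0.42)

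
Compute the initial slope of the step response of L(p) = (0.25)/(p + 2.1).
IVT: y'(0⁺) = lim_{p→∞} p²·Y(p) = lim_{p→∞} p·L(p).
deg(num) = 0, deg(den) = 1, relative degree = 1, so p·L(p) → (leading num)/(leading den) = 0.25/1 = 0.25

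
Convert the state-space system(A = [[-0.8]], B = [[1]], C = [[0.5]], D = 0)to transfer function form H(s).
H(s) = C(sI - A)⁻¹B + D.
Characteristic polynomial det(sI - A) = s + 0.8.
Numerator from C·adj(sI-A)·B + D·det(sI-A) = 0.5.
H(s) = (0.5)/(s + 0.8)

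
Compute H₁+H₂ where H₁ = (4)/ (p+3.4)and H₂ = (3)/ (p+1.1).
Parallel: H = H₁ + H₂ = (n₁·d₂ + n₂·d₁)/(d₁·d₂).
n₁·d₂ = 4*p + 4.4. n₂·d₁ = 3*p + 10.2. Sum = 7*p + 14.6. d₁·d₂ = p^2 + 4.5*p + 3.74.
H(p) = (7*p + 14.6)/(p^2 + 4.5*p + 3.74)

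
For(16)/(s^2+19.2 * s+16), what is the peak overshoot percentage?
Standard form: ωn²/(s²+2ζωn·s+ωn²) → ωn = 4, ζ = 2.4.
ζ ≥ 1, so the response is non-oscillatory: peak overshoot = 0%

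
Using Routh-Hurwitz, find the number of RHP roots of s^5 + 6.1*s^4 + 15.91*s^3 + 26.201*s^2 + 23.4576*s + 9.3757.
Routh array:
s^5: [1, 15.91, 23.4576]; s^4: [6.1, 26.201, 9.3757]; s^3: [11.6148, 21.9206]; s^2: [14.6884, 9.3757]; s^1: [14.5068]; s^0: [9.3757]
First column: [1, 6.1, 11.6148, 14.6884, 14.5068, 9.3757]. Sign changes = RHP roots = 0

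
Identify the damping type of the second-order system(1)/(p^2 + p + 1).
Standard form: ωn²/(p²+2ζωn·p+ωn²) gives ωn=1, ζ=0.5.
Underdamped (ζ = 0.5 < 1)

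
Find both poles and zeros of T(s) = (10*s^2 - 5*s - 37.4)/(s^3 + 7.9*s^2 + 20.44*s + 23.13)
Set denominator = 0: s^3 + 7.9*s^2 + 20.44*s + 23.13 = (s + 4.5)(s^2 + 3.4*s + 5.14) = 0 → Poles: -1.7 + 1.5j, -1.7 - 1.5j, -4.5
Set numerator = 0: 10*s^2 - 5*s - 37.4 = 10*(s + 1.7)(s - 2.2) = 0 → Zeros: -1.7, 2.2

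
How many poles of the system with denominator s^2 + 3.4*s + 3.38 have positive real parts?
Poles: -1.7 + 0.7j, -1.7 - 0.7j. RHP poles (Re>0): 0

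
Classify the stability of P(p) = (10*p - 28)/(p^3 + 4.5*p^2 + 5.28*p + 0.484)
Denominator: p^3 + 4.5*p^2 + 5.28*p + 0.484 = (p + 0.1)(p + 2.2)(p + 2.2). Poles: -0.1, -2.2, -2.2. Stable (all poles in LHP)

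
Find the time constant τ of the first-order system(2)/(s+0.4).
First-order system: τ = -1/pole. Pole = -0.4. τ = -1/(-0.4) = 2.5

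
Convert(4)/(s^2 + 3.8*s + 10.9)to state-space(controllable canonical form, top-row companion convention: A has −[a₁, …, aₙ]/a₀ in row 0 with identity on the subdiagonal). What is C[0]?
Reachable canonical form: C = numerator coefficients (right-aligned, zero-padded to length n).
num = 4, C = [[0, 4]].
C[0] = 0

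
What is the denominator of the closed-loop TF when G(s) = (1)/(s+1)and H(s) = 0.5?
Characteristic poly = G_den * H_den + G_num * H_num = (s + 1) + (0.5) = s + 1.5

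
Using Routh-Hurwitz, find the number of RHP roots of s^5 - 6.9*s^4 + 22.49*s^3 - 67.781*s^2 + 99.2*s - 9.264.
Routh array:
s^5: [1, 22.49, 99.2]; s^4: [-6.9, -67.781, -9.264]; s^3: [12.6667, 97.8574]; s^2: [-14.4745, -9.264]; s^1: [89.7504]; s^0: [-9.264]
First column: [1, -6.9, 12.6667, -14.4745, 89.7504, -9.264]. Sign changes = RHP roots = 5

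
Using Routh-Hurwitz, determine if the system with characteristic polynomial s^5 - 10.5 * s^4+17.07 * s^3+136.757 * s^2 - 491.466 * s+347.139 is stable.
Routh array:
s^5: [1, 17.07, -491.466]; s^4: [-10.5, 136.757, 347.139]; s^3: [30.0945, -458.405]; s^2: [-23.1811, 347.139]; s^1: [-7.73815]; s^0: [347.139]
First column: [1, -10.5, 30.0945, -23.1811, -7.73815, 347.139]. Sign changes = 4.
No, unstable (4 RHP root(s))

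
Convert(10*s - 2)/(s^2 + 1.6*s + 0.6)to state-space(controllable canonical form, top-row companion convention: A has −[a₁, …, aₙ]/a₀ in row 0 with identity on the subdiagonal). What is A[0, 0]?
Reachable canonical form for den = s^2 + 1.6*s + 0.6: top row of A = -[a₁,a₂,...,aₙ]/a₀, ones on the subdiagonal, zeros elsewhere.
A = [[-1.6, -0.6], [1, 0]].
A[0,0] = -1.6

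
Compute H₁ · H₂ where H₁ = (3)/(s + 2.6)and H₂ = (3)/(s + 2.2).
Series: H = H₁ · H₂ = (n₁·n₂)/(d₁·d₂).
Num: n₁·n₂ = 9. Den: d₁·d₂ = s^2 + 4.8*s + 5.72.
H(s) = (9)/(s^2 + 4.8*s + 5.72)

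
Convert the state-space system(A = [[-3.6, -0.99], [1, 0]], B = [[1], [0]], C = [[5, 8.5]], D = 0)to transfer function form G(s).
G(s) = C(sI - A)⁻¹B + D.
Characteristic polynomial det(sI - A) = s^2 + 3.6*s + 0.99.
Numerator from C·adj(sI-A)·B + D·det(sI-A) = 5*s + 8.5.
G(s) = (5*s + 8.5)/(s^2 + 3.6*s + 0.99)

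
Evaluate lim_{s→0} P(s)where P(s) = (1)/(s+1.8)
DC gain = P(0) = num(0)/den(0) = 1/1.8 = 0.5556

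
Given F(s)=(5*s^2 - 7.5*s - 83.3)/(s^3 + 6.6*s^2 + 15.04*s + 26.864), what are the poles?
Set denominator = 0: s^3 + 6.6*s^2 + 15.04*s + 26.864 = (s + 4.6)(s^2 + 2*s + 5.84) = 0 → Poles: -1 + 2.2j, -1 - 2.2j, -4.6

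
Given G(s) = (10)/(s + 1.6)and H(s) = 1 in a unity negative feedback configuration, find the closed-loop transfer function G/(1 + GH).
Closed-loop T = G/(1+GH).
Numerator: G_num * H_den = 10.
Denominator: G_den * H_den + G_num * H_num = (s + 1.6) + (10) = s + 11.6.
T(s) = (10)/(s + 11.6)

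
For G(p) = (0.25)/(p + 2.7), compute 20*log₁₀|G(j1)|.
Substitute p = j*1: G(j1) = 0.0814234 - 0.0301568j.
|G(j1)| = sqrt(Re² + Im²) = 0.08683.
20*log₁₀(0.08683) = -21.23 dB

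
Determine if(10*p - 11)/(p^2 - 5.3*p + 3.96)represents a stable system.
Denominator: p^2 - 5.3*p + 3.96 = (p - 4.4)(p - 0.9). Poles: 0.9, 4.4. All Re(p)<0: No (unstable)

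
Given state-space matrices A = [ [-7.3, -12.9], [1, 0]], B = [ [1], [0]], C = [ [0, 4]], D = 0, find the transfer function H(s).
H(s) = C(sI - A)⁻¹B + D.
Characteristic polynomial det(sI - A) = s^2 + 7.3*s + 12.9.
Numerator from C·adj(sI-A)·B + D·det(sI-A) = 4.
H(s) = (4)/(s^2 + 7.3*s + 12.9)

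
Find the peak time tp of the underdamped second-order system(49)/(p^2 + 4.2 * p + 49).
Standard form: ωn²/(p²+2ζωn·p+ωn²) → ωn = 7, ζ = 0.3.
ωd = ωn·√(1-ζ²) = 7·√(1-0.3²) = 6.678.
tp = π/ωd = π/6.678 = 0.4705 s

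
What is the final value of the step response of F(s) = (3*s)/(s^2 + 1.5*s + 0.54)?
FVT: lim_{t→∞} y(t) = lim_{s→0} s*Y(s) where Y(s) = F(s)/s.
= lim_{s→0} F(s) = F(0) = num(0)/den(0) = 0/0.54 = 0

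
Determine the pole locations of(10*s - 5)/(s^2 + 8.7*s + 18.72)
Set denominator = 0: s^2 + 8.7*s + 18.72 = (s + 3.9)(s + 4.8) = 0 → Poles: -3.9, -4.8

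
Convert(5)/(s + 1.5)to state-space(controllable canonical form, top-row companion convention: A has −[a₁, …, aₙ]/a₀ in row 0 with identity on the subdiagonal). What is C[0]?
Reachable canonical form: C = numerator coefficients (right-aligned, zero-padded to length n).
num = 5, C = [[5]].
C[0] = 5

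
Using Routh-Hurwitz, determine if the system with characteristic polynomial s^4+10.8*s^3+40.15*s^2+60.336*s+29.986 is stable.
Routh array:
s^4: [1, 40.15, 29.986]; s^3: [10.8, 60.336]; s^2: [34.5633, 29.986]; s^1: [50.9663]; s^0: [29.986]
First column: [1, 10.8, 34.5633, 50.9663, 29.986]. Sign changes = 0.
Yes, stable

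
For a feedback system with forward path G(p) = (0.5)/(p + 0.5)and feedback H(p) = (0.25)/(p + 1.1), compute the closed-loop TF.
Closed-loop T = G/(1+GH).
Numerator: G_num * H_den = 0.5*p + 0.55.
Denominator: G_den * H_den + G_num * H_num = (p^2 + 1.6*p + 0.55) + (0.125) = p^2 + 1.6*p + 0.675.
T(p) = (0.5*p + 0.55)/(p^2 + 1.6*p + 0.675)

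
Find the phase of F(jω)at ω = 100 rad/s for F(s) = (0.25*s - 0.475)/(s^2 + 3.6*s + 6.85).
Substitute s = j*100: F(j100) = 0.000137478 - 0.00249676j.
∠F(j100) = atan2(Im, Re) = atan2(-0.00249676, 0.000137478) = -86.85°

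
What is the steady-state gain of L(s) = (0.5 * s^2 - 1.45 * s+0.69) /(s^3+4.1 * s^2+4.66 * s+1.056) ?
DC gain = L(0) = num(0)/den(0) = 0.69/1.056 = 0.6534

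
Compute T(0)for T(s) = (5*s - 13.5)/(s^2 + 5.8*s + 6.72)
DC gain = T(0) = num(0)/den(0) = -13.5/6.72 = -2.009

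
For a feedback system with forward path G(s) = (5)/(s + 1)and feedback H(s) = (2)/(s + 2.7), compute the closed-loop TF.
Closed-loop T = G/(1+GH).
Numerator: G_num * H_den = 5*s + 13.5.
Denominator: G_den * H_den + G_num * H_num = (s^2 + 3.7*s + 2.7) + (10) = s^2 + 3.7*s + 12.7.
T(s) = (5*s + 13.5)/(s^2 + 3.7*s + 12.7)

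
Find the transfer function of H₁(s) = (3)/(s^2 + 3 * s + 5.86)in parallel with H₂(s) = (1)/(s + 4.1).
Parallel: H = H₁ + H₂ = (n₁·d₂ + n₂·d₁)/(d₁·d₂).
n₁·d₂ = 3*s + 12.3. n₂·d₁ = s^2 + 3*s + 5.86. Sum = s^2 + 6*s + 18.16. d₁·d₂ = s^3 + 7.1*s^2 + 18.16*s + 24.026.
H(s) = (s^2 + 6*s + 18.16)/(s^3 + 7.1*s^2 + 18.16*s + 24.026)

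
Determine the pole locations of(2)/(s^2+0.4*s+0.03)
Set denominator = 0: s^2 + 0.4*s + 0.03 = (s + 0.3)(s + 0.1) = 0 → Poles: -0.1, -0.3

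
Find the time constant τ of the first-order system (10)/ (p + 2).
First-order system: τ = -1/pole. Pole = -2. τ = -1/(-2) = 0.5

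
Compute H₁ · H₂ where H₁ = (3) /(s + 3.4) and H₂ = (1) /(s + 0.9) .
Series: H = H₁ · H₂ = (n₁·n₂)/(d₁·d₂).
Num: n₁·n₂ = 3. Den: d₁·d₂ = s^2 + 4.3*s + 3.06.
H(s) = (3)/(s^2 + 4.3*s + 3.06)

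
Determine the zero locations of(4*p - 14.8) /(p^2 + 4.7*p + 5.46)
Set numerator = 0: 4*p - 14.8 = 0 → Zeros: 3.7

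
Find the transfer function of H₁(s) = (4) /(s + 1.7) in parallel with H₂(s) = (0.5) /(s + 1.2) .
Parallel: H = H₁ + H₂ = (n₁·d₂ + n₂·d₁)/(d₁·d₂).
n₁·d₂ = 4*s + 4.8. n₂·d₁ = 0.5*s + 0.85. Sum = 4.5*s + 5.65. d₁·d₂ = s^2 + 2.9*s + 2.04.
H(s) = (4.5*s + 5.65)/(s^2 + 2.9*s + 2.04)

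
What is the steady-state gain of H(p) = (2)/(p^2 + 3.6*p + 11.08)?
DC gain = H(0) = num(0)/den(0) = 2/11.08 = 0.1805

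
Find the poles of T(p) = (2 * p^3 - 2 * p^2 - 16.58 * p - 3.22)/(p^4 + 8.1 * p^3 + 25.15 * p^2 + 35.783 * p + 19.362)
Set denominator = 0: p^4 + 8.1*p^3 + 25.15*p^2 + 35.783*p + 19.362 = (p + 2.8)(p + 1.5)(p^2 + 3.8*p + 4.61) = 0 → Poles: -1.5, -1.9 + 1j, -1.9 - 1j, -2.8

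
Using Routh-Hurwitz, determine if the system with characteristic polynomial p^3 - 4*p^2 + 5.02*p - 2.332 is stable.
Routh array:
p^3: [1, 5.02]; p^2: [-4, -2.332]; p^1: [4.437]; p^0: [-2.332]
First column: [1, -4, 4.437, -2.332]. Sign changes = 3.
No, unstable (3 RHP root(s))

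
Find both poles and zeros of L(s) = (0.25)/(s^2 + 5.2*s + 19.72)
Set denominator = 0: s^2 + 5.2*s + 19.72 = 0 → Poles: -2.6 + 3.6j, -2.6 - 3.6j
Numerator is a nonzero constant (0.25) → Zeros: none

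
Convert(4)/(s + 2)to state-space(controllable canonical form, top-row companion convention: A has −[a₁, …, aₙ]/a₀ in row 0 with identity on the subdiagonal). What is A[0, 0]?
Reachable canonical form for den = s + 2: top row of A = -[a₁,a₂,...,aₙ]/a₀, ones on the subdiagonal, zeros elsewhere.
A = [[-2]].
A[0,0] = -2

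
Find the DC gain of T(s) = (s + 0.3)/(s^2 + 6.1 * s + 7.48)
DC gain = T(0) = num(0)/den(0) = 0.3/7.48 = 0.04011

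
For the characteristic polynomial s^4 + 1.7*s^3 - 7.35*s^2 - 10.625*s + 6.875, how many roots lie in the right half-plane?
Factor: s^4 + 1.7*s^3 - 7.35*s^2 - 10.625*s + 6.875 = (s - 2.5)(s + 2.5)(s + 2.2)(s - 0.5).
Roots: -2.2, -2.5, 0.5, 2.5.
RHP roots (Re>0): 2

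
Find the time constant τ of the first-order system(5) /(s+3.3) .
First-order system: τ = -1/pole. Pole = -3.3. τ = -1/(-3.3) = 0.303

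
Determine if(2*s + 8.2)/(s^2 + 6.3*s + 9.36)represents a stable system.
Denominator: s^2 + 6.3*s + 9.36 = (s + 2.4)(s + 3.9). Poles: -2.4, -3.9. All Re(p)<0: Yes (stable)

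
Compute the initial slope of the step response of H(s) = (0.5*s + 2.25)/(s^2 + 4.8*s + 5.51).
IVT: y'(0⁺) = lim_{s→∞} s²·Y(s) = lim_{s→∞} s·H(s).
deg(num) = 1, deg(den) = 2, relative degree = 1, so s·H(s) → (leading num)/(leading den) = 0.5/1 = 0.5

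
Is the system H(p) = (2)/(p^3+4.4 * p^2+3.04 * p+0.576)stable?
Denominator: p^3 + 4.4*p^2 + 3.04*p + 0.576 = (p + 0.4)(p + 3.6)(p + 0.4). Poles: -0.4, -0.4, -3.6. All Re(p)<0: Yes (stable)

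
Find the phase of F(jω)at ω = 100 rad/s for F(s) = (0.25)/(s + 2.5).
Substitute s = j*100: F(j100) = 6.2461e-05 - 0.00249844j.
∠F(j100) = atan2(Im, Re) = atan2(-0.00249844, 6.2461e-05) = -88.57°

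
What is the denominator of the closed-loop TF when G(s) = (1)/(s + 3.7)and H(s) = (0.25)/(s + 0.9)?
Characteristic poly = G_den * H_den + G_num * H_num = (s^2 + 4.6*s + 3.33) + (0.25) = s^2 + 4.6*s + 3.58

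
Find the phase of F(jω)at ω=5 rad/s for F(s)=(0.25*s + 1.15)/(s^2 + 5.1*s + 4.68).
Substitute s = j*5: F(j5) = 0.00800168 - 0.0514743j.
∠F(j5) = atan2(Im, Re) = atan2(-0.0514743, 0.00800168) = -81.16°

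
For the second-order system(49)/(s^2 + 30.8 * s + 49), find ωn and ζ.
Standard form: ωn²/(s²+2ζωn·s+ωn²).
const=49=ωn² → ωn=7, s coeff=30.8=2ζωn → ζ=2.2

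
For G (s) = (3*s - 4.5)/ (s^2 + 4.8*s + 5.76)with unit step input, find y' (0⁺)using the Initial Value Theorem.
IVT: y'(0⁺) = lim_{s→∞} s²·Y(s) = lim_{s→∞} s·G(s).
deg(num) = 1, deg(den) = 2, relative degree = 1, so s·G(s) → (leading num)/(leading den) = 3/1 = 3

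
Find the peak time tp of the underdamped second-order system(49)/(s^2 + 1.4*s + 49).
Standard form: ωn²/(s²+2ζωn·s+ωn²) → ωn = 7, ζ = 0.1.
ωd = ωn·√(1-ζ²) = 7·√(1-0.1²) = 6.965.
tp = π/ωd = π/6.965 = 0.4511 s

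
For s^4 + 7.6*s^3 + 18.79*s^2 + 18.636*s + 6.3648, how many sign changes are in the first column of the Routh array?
Routh array:
s^4: [1, 18.79, 6.3648]; s^3: [7.6, 18.636]; s^2: [16.3379, 6.3648]; s^1: [15.6752]; s^0: [6.3648]
First column: [1, 7.6, 16.3379, 15.6752, 6.3648]. Sign changes = 0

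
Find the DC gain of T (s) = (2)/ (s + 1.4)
DC gain = T(0) = num(0)/den(0) = 2/1.4 = 1.429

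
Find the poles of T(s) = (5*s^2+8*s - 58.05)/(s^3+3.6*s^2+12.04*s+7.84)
Set denominator = 0: s^3 + 3.6*s^2 + 12.04*s + 7.84 = (s + 0.8)(s^2 + 2.8*s + 9.8) = 0 → Poles: -0.8, -1.4 + 2.8j, -1.4 - 2.8j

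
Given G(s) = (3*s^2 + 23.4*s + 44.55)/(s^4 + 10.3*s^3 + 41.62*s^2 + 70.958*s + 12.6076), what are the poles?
Set denominator = 0: s^4 + 10.3*s^3 + 41.62*s^2 + 70.958*s + 12.6076 = (s + 0.2)(s + 4.3)(s^2 + 5.8*s + 14.66) = 0 → Poles: -0.2, -2.9 + 2.5j, -2.9 - 2.5j, -4.3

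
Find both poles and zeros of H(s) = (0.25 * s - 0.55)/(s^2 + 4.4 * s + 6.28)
Set denominator = 0: s^2 + 4.4*s + 6.28 = 0 → Poles: -2.2 + 1.2j, -2.2 - 1.2j
Set numerator = 0: 0.25*s - 0.55 = 0 → Zeros: 2.2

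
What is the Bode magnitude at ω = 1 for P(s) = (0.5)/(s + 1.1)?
Substitute s = j*1: P(j1) = 0.248869 - 0.226244j.
|P(j1)| = sqrt(Re² + Im²) = 0.3363.
20*log₁₀(0.3363) = -9.46 dB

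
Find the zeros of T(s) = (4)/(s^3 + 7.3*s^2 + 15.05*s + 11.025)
Numerator is a nonzero constant (4) → Zeros: none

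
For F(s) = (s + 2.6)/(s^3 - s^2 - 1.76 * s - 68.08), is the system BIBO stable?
Denominator: s^3 - s^2 - 1.76*s - 68.08 = (s - 4.6)(s^2 + 3.6*s + 14.8). Poles: -1.8 + 3.4j, -1.8 - 3.4j, 4.6. All Re(p)<0: No (unstable)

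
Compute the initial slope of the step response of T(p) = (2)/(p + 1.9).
IVT: y'(0⁺) = lim_{p→∞} p²·Y(p) = lim_{p→∞} p·T(p).
deg(num) = 0, deg(den) = 1, relative degree = 1, so p·T(p) → (leading num)/(leading den) = 2/1 = 2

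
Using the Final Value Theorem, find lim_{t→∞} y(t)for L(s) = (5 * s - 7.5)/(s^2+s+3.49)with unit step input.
FVT: lim_{t→∞} y(t) = lim_{s→0} s*Y(s) where Y(s) = L(s)/s.
= lim_{s→0} L(s) = L(0) = num(0)/den(0) = -7.5/3.49 = -2.149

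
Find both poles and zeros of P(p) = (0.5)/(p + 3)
Set denominator = 0: p + 3 = 0 → Poles: -3
Numerator is a nonzero constant (0.5) → Zeros: none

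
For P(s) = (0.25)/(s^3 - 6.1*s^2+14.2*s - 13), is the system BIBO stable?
Denominator: s^3 - 6.1*s^2 + 14.2*s - 13 = (s - 2.5)(s^2 - 3.6*s + 5.2). Poles: 1.8 + 1.4j, 1.8 - 1.4j, 2.5. All Re(p)<0: No (unstable)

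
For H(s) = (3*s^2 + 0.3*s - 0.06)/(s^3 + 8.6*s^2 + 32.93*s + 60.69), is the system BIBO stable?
Denominator: s^3 + 8.6*s^2 + 32.93*s + 60.69 = (s + 4.2)(s^2 + 4.4*s + 14.45). Poles: -2.2 + 3.1j, -2.2 - 3.1j, -4.2. All Re(p)<0: Yes (stable)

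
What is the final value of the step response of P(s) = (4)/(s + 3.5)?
FVT: lim_{t→∞} y(t) = lim_{s→0} s*Y(s) where Y(s) = P(s)/s.
= lim_{s→0} P(s) = P(0) = num(0)/den(0) = 4/3.5 = 1.143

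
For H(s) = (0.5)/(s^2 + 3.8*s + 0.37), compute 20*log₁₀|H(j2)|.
Substitute s = j*2: H(j2) = -0.0255861 - 0.0535687j.
|H(j2)| = sqrt(Re² + Im²) = 0.05937.
20*log₁₀(0.05937) = -24.53 dB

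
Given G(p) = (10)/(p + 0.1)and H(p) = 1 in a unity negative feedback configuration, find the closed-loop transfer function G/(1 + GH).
Closed-loop T = G/(1+GH).
Numerator: G_num * H_den = 10.
Denominator: G_den * H_den + G_num * H_num = (p + 0.1) + (10) = p + 10.1.
T(p) = (10)/(p + 10.1)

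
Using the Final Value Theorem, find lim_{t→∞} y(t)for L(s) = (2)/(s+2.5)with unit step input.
FVT: lim_{t→∞} y(t) = lim_{s→0} s*Y(s) where Y(s) = L(s)/s.
= lim_{s→0} L(s) = L(0) = num(0)/den(0) = 2/2.5 = 0.8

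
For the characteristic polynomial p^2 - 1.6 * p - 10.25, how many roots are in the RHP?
p^2 - 1.6*p - 10.25 = (p - 4.1)(p + 2.5). Poles: -2.5, 4.1. RHP poles (Re>0): 1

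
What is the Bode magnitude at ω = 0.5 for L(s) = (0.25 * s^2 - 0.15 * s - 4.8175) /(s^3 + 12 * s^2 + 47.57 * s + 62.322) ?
Substitute s = j*0.5: L(j0.5) = -0.071408 + 0.0272161j.
|L(j0.5)| = sqrt(Re² + Im²) = 0.07642.
20*log₁₀(0.07642) = -22.34 dB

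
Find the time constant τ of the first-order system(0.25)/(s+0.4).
First-order system: τ = -1/pole. Pole = -0.4. τ = -1/(-0.4) = 2.5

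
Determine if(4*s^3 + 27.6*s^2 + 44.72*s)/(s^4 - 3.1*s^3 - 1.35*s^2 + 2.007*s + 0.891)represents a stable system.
Denominator: s^4 - 3.1*s^3 - 1.35*s^2 + 2.007*s + 0.891 = (s - 0.9)(s + 0.6)(s - 3.3)(s + 0.5). Poles: -0.5, -0.6, 0.9, 3.3. All Re(p)<0: No (unstable)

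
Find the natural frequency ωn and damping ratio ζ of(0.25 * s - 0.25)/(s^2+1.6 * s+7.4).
Underdamped: complex pole -0.8 + 2.6j. ωn = |pole| = 2.72, ζ = -Re(pole)/ωn = 0.2941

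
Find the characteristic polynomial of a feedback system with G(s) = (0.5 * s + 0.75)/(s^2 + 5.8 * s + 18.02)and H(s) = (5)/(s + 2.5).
Characteristic poly = G_den * H_den + G_num * H_num = (s^3 + 8.3*s^2 + 32.52*s + 45.05) + (2.5*s + 3.75) = s^3 + 8.3*s^2 + 35.02*s + 48.8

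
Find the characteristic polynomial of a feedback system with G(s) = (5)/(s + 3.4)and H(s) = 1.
Characteristic poly = G_den * H_den + G_num * H_num = (s + 3.4) + (5) = s + 8.4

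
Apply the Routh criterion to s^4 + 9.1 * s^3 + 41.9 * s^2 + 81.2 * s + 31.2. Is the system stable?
Routh array:
s^4: [1, 41.9, 31.2]; s^3: [9.1, 81.2]; s^2: [32.9769, 31.2]; s^1: [72.5903]; s^0: [31.2]
First column: [1, 9.1, 32.9769, 72.5903, 31.2]. Sign changes = 0.
Yes, stable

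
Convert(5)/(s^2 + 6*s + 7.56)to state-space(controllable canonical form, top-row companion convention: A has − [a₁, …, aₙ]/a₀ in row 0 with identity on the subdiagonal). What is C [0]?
Reachable canonical form: C = numerator coefficients (right-aligned, zero-padded to length n).
num = 5, C = [[0, 5]].
C[0] = 0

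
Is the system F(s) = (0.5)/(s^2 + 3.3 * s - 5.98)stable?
Denominator: s^2 + 3.3*s - 5.98 = (s - 1.3)(s + 4.6). Poles: -4.6, 1.3. All Re(p)<0: No (unstable)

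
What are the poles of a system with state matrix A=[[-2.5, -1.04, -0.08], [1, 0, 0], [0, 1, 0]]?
Eigenvalues solve det(λI - A) = 0.
Characteristic polynomial: λ^3 + 2.5*λ^2 + 1.04*λ + 0.08 = 0.
Factor: (λ + 0.1)(λ + 2)(λ + 0.4) = 0.
Roots: -0.1, -0.4, -2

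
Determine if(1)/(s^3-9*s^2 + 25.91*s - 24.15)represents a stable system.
Denominator: s^3 - 9*s^2 + 25.91*s - 24.15 = (s - 4.2)(s - 2.5)(s - 2.3). Poles: 2.3, 2.5, 4.2. All Re(p)<0: No (unstable)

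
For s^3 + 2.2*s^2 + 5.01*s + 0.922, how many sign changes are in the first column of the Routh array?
Routh array:
s^3: [1, 5.01]; s^2: [2.2, 0.922]; s^1: [4.59091]; s^0: [0.922]
First column: [1, 2.2, 4.59091, 0.922]. Sign changes = 0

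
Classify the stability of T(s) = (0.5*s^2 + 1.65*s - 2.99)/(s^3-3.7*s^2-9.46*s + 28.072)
Denominator: s^3 - 3.7*s^2 - 9.46*s + 28.072 = (s - 2.2)(s - 4.4)(s + 2.9). Poles: -2.9, 2.2, 4.4. Unstable (2 pole(s) in RHP)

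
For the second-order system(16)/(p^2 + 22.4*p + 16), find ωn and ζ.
Standard form: ωn²/(p²+2ζωn·p+ωn²).
const=16=ωn² → ωn=4, p coeff=22.4=2ζωn → ζ=2.8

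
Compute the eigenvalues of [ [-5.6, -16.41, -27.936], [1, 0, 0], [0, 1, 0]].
Eigenvalues solve det(λI - A) = 0.
Characteristic polynomial: λ^3 + 5.6*λ^2 + 16.41*λ + 27.936 = 0.
Factor: (λ + 3.2)(λ^2 + 2.4*λ + 8.73) = 0.
Roots: -1.2 + 2.7j, -1.2 - 2.7j, -3.2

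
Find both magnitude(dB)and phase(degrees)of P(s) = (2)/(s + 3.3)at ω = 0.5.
Substitute s = j*0.5: P(j0.5) = 0.59246 - 0.0897666j.
|P| = 20*log₁₀(sqrt(Re²+Im²)) = -4.45 dB.
∠P = atan2(Im, Re) = -8.62°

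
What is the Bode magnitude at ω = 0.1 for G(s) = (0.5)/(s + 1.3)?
Substitute s = j*0.1: G(j0.1) = 0.382353 - 0.0294118j.
|G(j0.1)| = sqrt(Re² + Im²) = 0.3835.
20*log₁₀(0.3835) = -8.33 dB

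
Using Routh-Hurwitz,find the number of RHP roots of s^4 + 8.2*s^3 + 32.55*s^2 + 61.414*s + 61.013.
Routh array:
s^4: [1, 32.55, 61.013]; s^3: [8.2, 61.414]; s^2: [25.0605, 61.013]; s^1: [41.45]; s^0: [61.013]
First column: [1, 8.2, 25.0605, 41.45, 61.013]. Sign changes = RHP roots = 0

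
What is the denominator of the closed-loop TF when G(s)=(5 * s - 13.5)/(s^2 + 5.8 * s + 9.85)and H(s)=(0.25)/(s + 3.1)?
Characteristic poly = G_den * H_den + G_num * H_num = (s^3 + 8.9*s^2 + 27.83*s + 30.535) + (1.25*s - 3.375) = s^3 + 8.9*s^2 + 29.08*s + 27.16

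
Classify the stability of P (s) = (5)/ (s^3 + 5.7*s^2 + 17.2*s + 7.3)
Denominator: s^3 + 5.7*s^2 + 17.2*s + 7.3 = (s + 0.5)(s^2 + 5.2*s + 14.6). Poles: -0.5, -2.6 + 2.8j, -2.6 - 2.8j. Stable (all poles in LHP)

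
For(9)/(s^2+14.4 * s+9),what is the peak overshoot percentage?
Standard form: ωn²/(s²+2ζωn·s+ωn²) → ωn = 3, ζ = 2.4.
ζ ≥ 1, so the response is non-oscillatory: peak overshoot = 0%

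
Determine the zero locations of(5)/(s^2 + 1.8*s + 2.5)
Numerator is a nonzero constant (5) → Zeros: none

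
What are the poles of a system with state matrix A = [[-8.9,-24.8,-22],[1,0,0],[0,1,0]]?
Eigenvalues solve det(λI - A) = 0.
Characteristic polynomial: λ^3 + 8.9*λ^2 + 24.8*λ + 22 = 0.
Factor: (λ + 2.5)(λ + 2)(λ + 4.4) = 0.
Roots: -2, -2.5, -4.4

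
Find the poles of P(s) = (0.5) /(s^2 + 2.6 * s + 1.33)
Set denominator = 0: s^2 + 2.6*s + 1.33 = (s + 0.7)(s + 1.9) = 0 → Poles: -0.7, -1.9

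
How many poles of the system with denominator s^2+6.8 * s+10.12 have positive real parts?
s^2 + 6.8*s + 10.12 = (s + 4.6)(s + 2.2). Poles: -2.2, -4.6. RHP poles (Re>0): 0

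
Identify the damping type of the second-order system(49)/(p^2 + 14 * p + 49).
Standard form: ωn²/(p²+2ζωn·p+ωn²) gives ωn=7, ζ=1.
Critically damped (ζ = 1)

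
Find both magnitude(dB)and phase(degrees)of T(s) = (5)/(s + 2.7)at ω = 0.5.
Substitute s = j*0.5: T(j0.5) = 1.79045 - 0.331565j.
|T| = 20*log₁₀(sqrt(Re²+Im²)) = 5.21 dB.
∠T = atan2(Im, Re) = -10.49°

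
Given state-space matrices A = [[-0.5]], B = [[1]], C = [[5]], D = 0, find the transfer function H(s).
H(s) = C(sI - A)⁻¹B + D.
Characteristic polynomial det(sI - A) = s + 0.5.
Numerator from C·adj(sI-A)·B + D·det(sI-A) = 5.
H(s) = (5)/(s + 0.5)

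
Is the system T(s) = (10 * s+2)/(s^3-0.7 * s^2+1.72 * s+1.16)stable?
Denominator: s^3 - 0.7*s^2 + 1.72*s + 1.16 = (s + 0.5)(s^2 - 1.2*s + 2.32). Poles: -0.5, 0.6 + 1.4j, 0.6 - 1.4j. All Re(p)<0: No (unstable)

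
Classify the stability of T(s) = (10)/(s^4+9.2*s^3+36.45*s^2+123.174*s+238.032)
Denominator: s^4 + 9.2*s^3 + 36.45*s^2 + 123.174*s + 238.032 = (s + 3.8)(s + 4.8)(s^2 + 0.6*s + 13.05). Poles: -0.3 + 3.6j, -0.3 - 3.6j, -3.8, -4.8. Stable (all poles in LHP)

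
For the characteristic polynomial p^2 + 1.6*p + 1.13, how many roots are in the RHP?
Poles: -0.8 + 0.7j, -0.8 - 0.7j. RHP poles (Re>0): 0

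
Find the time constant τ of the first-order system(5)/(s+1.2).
First-order system: τ = -1/pole. Pole = -1.2. τ = -1/(-1.2) = 0.8333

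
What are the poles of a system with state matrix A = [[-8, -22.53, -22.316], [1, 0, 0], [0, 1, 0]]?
Eigenvalues solve det(λI - A) = 0.
Characteristic polynomial: λ^3 + 8*λ^2 + 22.53*λ + 22.316 = 0.
Factor: (λ + 2.8)(λ^2 + 5.2*λ + 7.97) = 0.
Roots: -2.6 + 1.1j, -2.6 - 1.1j, -2.8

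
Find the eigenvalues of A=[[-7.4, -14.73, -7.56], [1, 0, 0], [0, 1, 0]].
Eigenvalues solve det(λI - A) = 0.
Characteristic polynomial: λ^3 + 7.4*λ^2 + 14.73*λ + 7.56 = 0.
Factor: (λ + 4.5)(λ + 0.8)(λ + 2.1) = 0.
Roots: -0.8, -2.1, -4.5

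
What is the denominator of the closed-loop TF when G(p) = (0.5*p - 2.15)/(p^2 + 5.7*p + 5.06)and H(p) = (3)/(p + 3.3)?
Characteristic poly = G_den * H_den + G_num * H_num = (p^3 + 9*p^2 + 23.87*p + 16.698) + (1.5*p - 6.45) = p^3 + 9*p^2 + 25.37*p + 10.248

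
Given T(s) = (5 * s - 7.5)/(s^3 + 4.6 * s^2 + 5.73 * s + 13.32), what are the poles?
Set denominator = 0: s^3 + 4.6*s^2 + 5.73*s + 13.32 = (s + 4)(s^2 + 0.6*s + 3.33) = 0 → Poles: -0.3 + 1.8j, -0.3 - 1.8j, -4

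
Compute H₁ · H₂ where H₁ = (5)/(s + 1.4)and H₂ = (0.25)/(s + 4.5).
Series: H = H₁ · H₂ = (n₁·n₂)/(d₁·d₂).
Num: n₁·n₂ = 1.25. Den: d₁·d₂ = s^2 + 5.9*s + 6.3.
H(s) = (1.25)/(s^2 + 5.9*s + 6.3)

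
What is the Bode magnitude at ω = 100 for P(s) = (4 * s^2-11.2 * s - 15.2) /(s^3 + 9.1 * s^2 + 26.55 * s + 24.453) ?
Substitute s = j*100: P(j100) = 0.00474333 - 0.039689j.
|P(j100)| = sqrt(Re² + Im²) = 0.03997.
20*log₁₀(0.03997) = -27.96 dB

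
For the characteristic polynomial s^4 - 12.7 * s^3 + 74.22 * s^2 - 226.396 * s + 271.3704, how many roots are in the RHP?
s^4 - 12.7*s^3 + 74.22*s^2 - 226.396*s + 271.3704 = (s - 4.2)(s - 2.9)(s^2 - 5.6*s + 22.28). Poles: 2.8 + 3.8j, 2.8 - 3.8j, 2.9, 4.2. RHP poles (Re>0): 4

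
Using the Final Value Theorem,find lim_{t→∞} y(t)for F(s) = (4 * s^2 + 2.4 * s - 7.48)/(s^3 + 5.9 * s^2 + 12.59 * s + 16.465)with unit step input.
FVT: lim_{t→∞} y(t) = lim_{s→0} s*Y(s) where Y(s) = F(s)/s.
= lim_{s→0} F(s) = F(0) = num(0)/den(0) = -7.48/16.465 = -0.4543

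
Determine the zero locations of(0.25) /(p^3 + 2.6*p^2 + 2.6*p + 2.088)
Numerator is a nonzero constant (0.25) → Zeros: none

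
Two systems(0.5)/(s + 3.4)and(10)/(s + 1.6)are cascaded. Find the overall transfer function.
Series: H = H₁ · H₂ = (n₁·n₂)/(d₁·d₂).
Num: n₁·n₂ = 5. Den: d₁·d₂ = s^2 + 5*s + 5.44.
H(s) = (5)/(s^2 + 5*s + 5.44)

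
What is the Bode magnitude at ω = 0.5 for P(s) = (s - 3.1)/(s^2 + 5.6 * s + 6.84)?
Substitute s = j*0.5: P(j0.5) = -0.371166 + 0.233576j.
|P(j0.5)| = sqrt(Re² + Im²) = 0.4385.
20*log₁₀(0.4385) = -7.16 dB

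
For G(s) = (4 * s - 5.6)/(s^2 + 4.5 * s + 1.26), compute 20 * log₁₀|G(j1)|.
Substitute s = j*1: G(j1) = 0.814269 + 1.29149j.
|G(j1)| = sqrt(Re² + Im²) = 1.527.
20*log₁₀(1.527) = 3.68 dB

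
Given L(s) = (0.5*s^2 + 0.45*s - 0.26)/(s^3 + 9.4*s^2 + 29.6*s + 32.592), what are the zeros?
Set numerator = 0: 0.5*s^2 + 0.45*s - 0.26 = 0.5*(s + 1.3)(s - 0.4) = 0 → Zeros: -1.3, 0.4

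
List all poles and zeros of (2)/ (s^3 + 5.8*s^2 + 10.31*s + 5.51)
Set denominator = 0: s^3 + 5.8*s^2 + 10.31*s + 5.51 = (s + 1.9)(s + 1)(s + 2.9) = 0 → Poles: -1, -1.9, -2.9
Numerator is a nonzero constant (2) → Zeros: none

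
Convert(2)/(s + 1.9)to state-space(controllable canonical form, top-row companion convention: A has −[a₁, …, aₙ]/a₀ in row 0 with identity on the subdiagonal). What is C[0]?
Reachable canonical form: C = numerator coefficients (right-aligned, zero-padded to length n).
num = 2, C = [[2]].
C[0] = 2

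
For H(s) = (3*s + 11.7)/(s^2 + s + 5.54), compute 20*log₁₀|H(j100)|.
Substitute s = j*100: H(j100) = -0.000870229 - 0.0300253j.
|H(j100)| = sqrt(Re² + Im²) = 0.03004.
20*log₁₀(0.03004) = -30.45 dB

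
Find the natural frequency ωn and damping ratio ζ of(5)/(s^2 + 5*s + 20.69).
Underdamped: complex pole -2.5 + 3.8j. ωn = |pole| = 4.549, ζ = -Re(pole)/ωn = 0.5496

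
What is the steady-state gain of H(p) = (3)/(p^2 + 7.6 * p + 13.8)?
DC gain = H(0) = num(0)/den(0) = 3/13.8 = 0.2174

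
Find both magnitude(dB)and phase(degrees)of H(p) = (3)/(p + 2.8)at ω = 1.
Substitute p = j*1: H(j1) = 0.950226 - 0.339367j.
|H| = 20*log₁₀(sqrt(Re²+Im²)) = 0.08 dB.
∠H = atan2(Im, Re) = -19.65°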